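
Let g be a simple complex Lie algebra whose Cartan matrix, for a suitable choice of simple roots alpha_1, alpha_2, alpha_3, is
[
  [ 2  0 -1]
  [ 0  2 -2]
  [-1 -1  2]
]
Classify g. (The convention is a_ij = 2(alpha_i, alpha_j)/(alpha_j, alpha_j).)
C3

The matrix has rank 3 with 2's on the diagonal. Reading the off-diagonal entries as Dynkin edges (a single edge where a_ij = a_ji = -1; a double or triple edge where a_ij * a_ji = 2 or 3), the diagram is a chain of 3 nodes with a double edge at one end; the terminal node there is the unique long simple root (C_3). One simple-root ordering that puts it in standard form is (alpha_1, alpha_3, alpha_2). So the algebra is type C_3, i.e. sp(6).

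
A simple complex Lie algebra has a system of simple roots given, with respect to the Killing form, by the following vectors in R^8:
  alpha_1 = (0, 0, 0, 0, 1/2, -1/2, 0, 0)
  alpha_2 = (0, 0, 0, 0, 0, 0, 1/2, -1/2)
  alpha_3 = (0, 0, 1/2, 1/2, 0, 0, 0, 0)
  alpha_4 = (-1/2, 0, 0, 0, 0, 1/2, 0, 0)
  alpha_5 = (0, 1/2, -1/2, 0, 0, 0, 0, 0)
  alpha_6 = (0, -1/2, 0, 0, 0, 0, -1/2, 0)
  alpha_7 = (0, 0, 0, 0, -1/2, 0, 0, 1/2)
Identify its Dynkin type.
Compute the Cartan integers a_ij = 2(alpha_i, alpha_j)/(alpha_j, alpha_j); the resulting 7x7 Cartan matrix is
[[2, 0, 0, -1, 0, 0, -1], [0, 2, 0, 0, 0, -1, -1], [0, 0, 2, 0, -1, 0, 0], [-1, 0, 0, 2, 0, 0, 0], [0, 0, -1, 0, 2, -1, 0], [0, -1, 0, 0, -1, 2, 0], [-1, -1, 0, 0, 0, 0, 2]].
All simple roots have the same length, so the diagram is simply laced. The associated Dynkin diagram is a chain of 7 nodes with single edges (A_7), so the type is A_7 (the algebra sl(8)).

A_7 (sl(8))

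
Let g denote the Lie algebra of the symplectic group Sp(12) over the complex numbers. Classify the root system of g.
This is sp(12), which has dimension 12(12+1)/2 = 78 and rank 12/2 = 6. In the classification of classical Lie algebras, the symplectic algebra sp(2n) has type C_n; here n = 6, so the Dynkin diagram is a chain of 6 nodes with a double edge at one end; the terminal node there is the unique long simple root (C_6). Hence the type is C_6.

C_6 (sp(12))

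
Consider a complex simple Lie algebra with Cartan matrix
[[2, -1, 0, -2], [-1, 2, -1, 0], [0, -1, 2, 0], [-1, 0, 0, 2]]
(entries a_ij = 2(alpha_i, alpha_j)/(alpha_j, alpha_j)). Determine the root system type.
The matrix has rank 4 with 2's on the diagonal. Reading the off-diagonal entries as Dynkin edges (a single edge where a_ij = a_ji = -1; a double or triple edge where a_ij * a_ji = 2 or 3), the diagram is a chain of 4 nodes with a double edge at one end; the terminal node there is the unique short simple root (B_4). One simple-root ordering that puts it in standard form is (alpha_3, alpha_2, alpha_1, alpha_4). So the algebra is type B_4, i.e. so(9).

B_4 (so(9))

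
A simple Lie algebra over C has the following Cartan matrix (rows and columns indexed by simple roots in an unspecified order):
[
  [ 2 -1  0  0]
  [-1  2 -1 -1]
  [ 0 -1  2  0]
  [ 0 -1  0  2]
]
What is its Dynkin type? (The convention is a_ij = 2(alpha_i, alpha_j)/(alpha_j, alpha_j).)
D4

The matrix has rank 4 with 2's on the diagonal. Reading the off-diagonal entries as Dynkin edges (a single edge where a_ij = a_ji = -1; a double or triple edge where a_ij * a_ji = 2 or 3), the diagram is a chain of 2 nodes with a fork of two nodes at one end (D_4). One simple-root ordering that puts it in standard form is (alpha_1, alpha_2, alpha_3, alpha_4). So the algebra is type D_4, i.e. so(8).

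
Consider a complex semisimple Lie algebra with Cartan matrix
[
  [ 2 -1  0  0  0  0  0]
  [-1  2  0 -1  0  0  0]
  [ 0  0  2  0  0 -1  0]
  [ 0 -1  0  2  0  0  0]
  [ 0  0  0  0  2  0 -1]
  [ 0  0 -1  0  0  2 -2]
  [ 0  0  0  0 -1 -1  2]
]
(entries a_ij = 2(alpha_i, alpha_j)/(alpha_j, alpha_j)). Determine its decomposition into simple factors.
The diagram associated to this matrix has two connected components: the simple roots {alpha_1, alpha_2, alpha_4} form a chain of 3 nodes with single edges (A_3), and {alpha_3, alpha_5, alpha_6, alpha_7} form a chain of 4 nodes with a double edge between the middle two (F_4). A semisimple Lie algebra decomposes uniquely as the direct sum of simple ideals, one per connected component of its Dynkin diagram, so g ≅ A_3 ⊕ F_4 (dimension 15 + 52 = 67).

A3 ⊕ F4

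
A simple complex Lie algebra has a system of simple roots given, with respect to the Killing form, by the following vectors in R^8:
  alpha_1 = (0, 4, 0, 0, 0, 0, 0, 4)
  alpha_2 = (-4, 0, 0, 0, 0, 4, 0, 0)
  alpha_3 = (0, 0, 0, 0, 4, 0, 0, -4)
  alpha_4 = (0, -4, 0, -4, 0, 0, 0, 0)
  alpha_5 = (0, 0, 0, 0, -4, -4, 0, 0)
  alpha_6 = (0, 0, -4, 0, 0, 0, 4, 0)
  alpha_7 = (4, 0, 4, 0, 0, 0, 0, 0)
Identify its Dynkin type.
Compute the Cartan integers a_ij = 2(alpha_i, alpha_j)/(alpha_j, alpha_j); the resulting 7x7 Cartan matrix is
[[2, 0, -1, -1, 0, 0, 0], [0, 2, 0, 0, -1, 0, -1], [-1, 0, 2, 0, -1, 0, 0], [-1, 0, 0, 2, 0, 0, 0], [0, -1, -1, 0, 2, 0, 0], [0, 0, 0, 0, 0, 2, -1], [0, -1, 0, 0, 0, -1, 2]].
All simple roots have the same length, so the diagram is simply laced. The associated Dynkin diagram is a chain of 7 nodes with single edges (A_7), so the type is A_7 (the algebra sl(8)).

A7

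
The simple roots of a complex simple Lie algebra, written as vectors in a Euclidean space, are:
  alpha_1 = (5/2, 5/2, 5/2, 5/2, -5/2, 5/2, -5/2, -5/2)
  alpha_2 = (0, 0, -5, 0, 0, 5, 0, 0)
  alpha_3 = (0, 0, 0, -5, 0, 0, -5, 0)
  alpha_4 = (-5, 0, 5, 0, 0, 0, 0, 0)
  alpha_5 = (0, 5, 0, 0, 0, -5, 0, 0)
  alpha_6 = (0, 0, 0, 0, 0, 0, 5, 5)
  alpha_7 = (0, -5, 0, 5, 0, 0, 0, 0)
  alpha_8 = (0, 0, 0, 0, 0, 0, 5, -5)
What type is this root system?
E_8

Compute the Cartan integers a_ij = 2(alpha_i, alpha_j)/(alpha_j, alpha_j); the resulting 8x8 Cartan matrix is
[[2, 0, 0, 0, 0, -1, 0, 0], [0, 2, 0, -1, -1, 0, 0, 0], [0, 0, 2, 0, 0, -1, -1, -1], [0, -1, 0, 2, 0, 0, 0, 0], [0, -1, 0, 0, 2, 0, -1, 0], [-1, 0, -1, 0, 0, 2, 0, 0], [0, 0, -1, 0, -1, 0, 2, 0], [0, 0, -1, 0, 0, 0, 0, 2]].
All simple roots have the same length, so the diagram is simply laced. The associated Dynkin diagram is a chain of 7 nodes with one extra node attached to the third node from one end (E_8), so the type is E_8.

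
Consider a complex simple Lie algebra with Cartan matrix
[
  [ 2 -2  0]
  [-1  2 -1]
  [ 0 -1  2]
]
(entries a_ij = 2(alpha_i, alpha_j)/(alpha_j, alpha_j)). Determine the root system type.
The matrix has rank 3 with 2's on the diagonal. Reading the off-diagonal entries as Dynkin edges (a single edge where a_ij = a_ji = -1; a double or triple edge where a_ij * a_ji = 2 or 3), the diagram is a chain of 3 nodes with a double edge at one end; the terminal node there is the unique long simple root (C_3). One simple-root ordering that puts it in standard form is (alpha_3, alpha_2, alpha_1). So the algebra is type C_3, i.e. sp(6).

C_3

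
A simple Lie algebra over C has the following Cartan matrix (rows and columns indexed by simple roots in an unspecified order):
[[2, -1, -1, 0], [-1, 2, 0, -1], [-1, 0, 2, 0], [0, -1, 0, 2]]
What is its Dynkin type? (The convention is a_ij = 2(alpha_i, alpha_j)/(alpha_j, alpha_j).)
A_4 (sl(5))

The matrix has rank 4 with 2's on the diagonal. Reading the off-diagonal entries as Dynkin edges (a single edge where a_ij = a_ji = -1; a double or triple edge where a_ij * a_ji = 2 or 3), the diagram is a chain of 4 nodes with single edges (A_4). One simple-root ordering that puts it in standard form is (alpha_4, alpha_2, alpha_1, alpha_3). So the algebra is type A_4, i.e. sl(5).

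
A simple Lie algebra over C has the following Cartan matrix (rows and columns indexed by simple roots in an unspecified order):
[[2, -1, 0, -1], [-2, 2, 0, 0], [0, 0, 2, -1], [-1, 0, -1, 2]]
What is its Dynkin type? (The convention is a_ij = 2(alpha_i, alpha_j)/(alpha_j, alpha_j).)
C_4

The matrix has rank 4 with 2's on the diagonal. Reading the off-diagonal entries as Dynkin edges (a single edge where a_ij = a_ji = -1; a double or triple edge where a_ij * a_ji = 2 or 3), the diagram is a chain of 4 nodes with a double edge at one end; the terminal node there is the unique long simple root (C_4). One simple-root ordering that puts it in standard form is (alpha_3, alpha_4, alpha_1, alpha_2). So the algebra is type C_4, i.e. sp(8).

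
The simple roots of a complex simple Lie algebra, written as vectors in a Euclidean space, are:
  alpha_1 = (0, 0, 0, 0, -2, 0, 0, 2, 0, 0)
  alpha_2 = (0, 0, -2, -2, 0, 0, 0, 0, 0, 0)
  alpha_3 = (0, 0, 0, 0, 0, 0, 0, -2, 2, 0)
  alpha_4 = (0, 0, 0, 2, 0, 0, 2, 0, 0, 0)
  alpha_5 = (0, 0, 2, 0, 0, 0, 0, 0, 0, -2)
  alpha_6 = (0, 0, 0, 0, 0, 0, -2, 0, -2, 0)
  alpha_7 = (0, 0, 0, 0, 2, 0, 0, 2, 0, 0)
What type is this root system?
D7

Compute the Cartan integers a_ij = 2(alpha_i, alpha_j)/(alpha_j, alpha_j); the resulting 7x7 Cartan matrix is
[[2, 0, -1, 0, 0, 0, 0], [0, 2, 0, -1, -1, 0, 0], [-1, 0, 2, 0, 0, -1, -1], [0, -1, 0, 2, 0, -1, 0], [0, -1, 0, 0, 2, 0, 0], [0, 0, -1, -1, 0, 2, 0], [0, 0, -1, 0, 0, 0, 2]].
All simple roots have the same length, so the diagram is simply laced. The associated Dynkin diagram is a chain of 5 nodes with a fork of two nodes at one end (D_7), so the type is D_7 (the algebra so(14)).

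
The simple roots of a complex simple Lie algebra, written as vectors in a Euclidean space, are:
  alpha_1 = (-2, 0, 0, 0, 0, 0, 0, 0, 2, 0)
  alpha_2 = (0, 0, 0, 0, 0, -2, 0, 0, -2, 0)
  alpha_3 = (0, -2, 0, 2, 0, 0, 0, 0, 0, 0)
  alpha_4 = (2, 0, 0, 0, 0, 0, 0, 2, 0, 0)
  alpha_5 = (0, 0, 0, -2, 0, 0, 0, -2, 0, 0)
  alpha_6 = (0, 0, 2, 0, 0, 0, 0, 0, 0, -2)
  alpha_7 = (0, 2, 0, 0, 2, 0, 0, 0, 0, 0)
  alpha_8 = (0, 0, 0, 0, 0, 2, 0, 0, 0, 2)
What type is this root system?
A8

Compute the Cartan integers a_ij = 2(alpha_i, alpha_j)/(alpha_j, alpha_j); the resulting 8x8 Cartan matrix is
[[2, -1, 0, -1, 0, 0, 0, 0], [-1, 2, 0, 0, 0, 0, 0, -1], [0, 0, 2, 0, -1, 0, -1, 0], [-1, 0, 0, 2, -1, 0, 0, 0], [0, 0, -1, -1, 2, 0, 0, 0], [0, 0, 0, 0, 0, 2, 0, -1], [0, 0, -1, 0, 0, 0, 2, 0], [0, -1, 0, 0, 0, -1, 0, 2]].
All simple roots have the same length, so the diagram is simply laced. The associated Dynkin diagram is a chain of 8 nodes with single edges (A_8), so the type is A_8 (the algebra sl(9)).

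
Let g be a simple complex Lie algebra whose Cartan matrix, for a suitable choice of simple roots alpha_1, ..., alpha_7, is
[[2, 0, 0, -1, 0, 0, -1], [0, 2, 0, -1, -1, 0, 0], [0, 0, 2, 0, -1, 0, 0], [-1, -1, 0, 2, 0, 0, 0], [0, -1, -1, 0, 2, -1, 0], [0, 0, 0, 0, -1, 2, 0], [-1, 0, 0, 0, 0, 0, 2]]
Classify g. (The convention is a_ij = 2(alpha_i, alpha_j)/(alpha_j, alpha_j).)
D_7 (so(14))

The matrix has rank 7 with 2's on the diagonal. Reading the off-diagonal entries as Dynkin edges (a single edge where a_ij = a_ji = -1; a double or triple edge where a_ij * a_ji = 2 or 3), the diagram is a chain of 5 nodes with a fork of two nodes at one end (D_7). One simple-root ordering that puts it in standard form is (alpha_7, alpha_1, alpha_4, alpha_2, alpha_5, alpha_3, alpha_6). So the algebra is type D_7, i.e. so(14).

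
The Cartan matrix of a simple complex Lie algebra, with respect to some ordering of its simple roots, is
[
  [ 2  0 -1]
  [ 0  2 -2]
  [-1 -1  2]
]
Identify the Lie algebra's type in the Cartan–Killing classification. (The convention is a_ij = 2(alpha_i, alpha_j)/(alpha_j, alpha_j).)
The matrix has rank 3 with 2's on the diagonal. Reading the off-diagonal entries as Dynkin edges (a single edge where a_ij = a_ji = -1; a double or triple edge where a_ij * a_ji = 2 or 3), the diagram is a chain of 3 nodes with a double edge at one end; the terminal node there is the unique long simple root (C_3). One simple-root ordering that puts it in standard form is (alpha_1, alpha_3, alpha_2). So the algebra is type C_3, i.e. sp(6).

C_3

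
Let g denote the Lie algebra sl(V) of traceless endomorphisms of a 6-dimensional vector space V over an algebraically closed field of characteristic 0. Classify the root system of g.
A5

This is sl(6), which has dimension 6^2 - 1 = 35 and rank 6 - 1 = 5 (a Cartan subalgebra is the diagonal traceless matrices). In the classification of classical Lie algebras, the special linear algebra sl(n+1) has type A_n; here n = 5, so the Dynkin diagram is a chain of 5 nodes with single edges (A_5). Hence the type is A_5.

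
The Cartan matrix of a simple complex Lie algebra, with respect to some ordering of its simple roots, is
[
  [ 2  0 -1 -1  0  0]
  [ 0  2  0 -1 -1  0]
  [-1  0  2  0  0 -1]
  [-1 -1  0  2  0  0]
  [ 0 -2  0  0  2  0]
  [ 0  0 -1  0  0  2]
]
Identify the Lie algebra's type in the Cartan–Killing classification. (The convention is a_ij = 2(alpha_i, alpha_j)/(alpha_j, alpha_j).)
type C_6

The matrix has rank 6 with 2's on the diagonal. Reading the off-diagonal entries as Dynkin edges (a single edge where a_ij = a_ji = -1; a double or triple edge where a_ij * a_ji = 2 or 3), the diagram is a chain of 6 nodes with a double edge at one end; the terminal node there is the unique long simple root (C_6). One simple-root ordering that puts it in standard form is (alpha_6, alpha_3, alpha_1, alpha_4, alpha_2, alpha_5). So the algebra is type C_6, i.e. sp(12).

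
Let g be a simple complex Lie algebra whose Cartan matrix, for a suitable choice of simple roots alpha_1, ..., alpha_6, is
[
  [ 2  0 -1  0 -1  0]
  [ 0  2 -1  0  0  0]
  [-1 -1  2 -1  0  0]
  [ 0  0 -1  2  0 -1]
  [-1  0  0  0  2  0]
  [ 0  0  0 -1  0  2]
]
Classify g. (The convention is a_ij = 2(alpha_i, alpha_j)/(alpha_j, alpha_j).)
The matrix has rank 6 with 2's on the diagonal. Reading the off-diagonal entries as Dynkin edges (a single edge where a_ij = a_ji = -1; a double or triple edge where a_ij * a_ji = 2 or 3), the diagram is a chain of 5 nodes with one extra node attached to the third node from one end (E_6). One simple-root ordering that puts it in standard form is (alpha_6, alpha_2, alpha_4, alpha_3, alpha_1, alpha_5). So the algebra is type E_6.

E_6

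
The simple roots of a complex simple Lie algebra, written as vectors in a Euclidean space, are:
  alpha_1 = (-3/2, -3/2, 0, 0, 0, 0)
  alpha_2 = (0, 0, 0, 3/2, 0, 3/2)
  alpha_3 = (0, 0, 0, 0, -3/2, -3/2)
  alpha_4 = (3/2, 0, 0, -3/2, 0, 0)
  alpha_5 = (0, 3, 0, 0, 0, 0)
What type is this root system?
Compute the Cartan integers a_ij = 2(alpha_i, alpha_j)/(alpha_j, alpha_j); the resulting 5x5 Cartan matrix is
[[2, 0, 0, -1, -1], [0, 2, -1, -1, 0], [0, -1, 2, 0, 0], [-1, -1, 0, 2, 0], [-2, 0, 0, 0, 2]].
The roots have two lengths (squared-length ratio 2:1); the short ones are alpha_{1,2,3,4}. The associated Dynkin diagram is a chain of 5 nodes with a double edge at one end; the terminal node there is the unique long simple root (C_5), so the type is C_5 (the algebra sp(10)).

C_5 (sp(10))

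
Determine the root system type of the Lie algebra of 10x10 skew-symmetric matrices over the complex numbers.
D_5 (so(10))

This is so(10) with 10 even, which has dimension 10(10-1)/2 = 45 and rank 10/2 = 5. In the classification of classical Lie algebras, the orthogonal algebra so(2n) in an even number of variables has type D_n; here n = 5, so the Dynkin diagram is a chain of 3 nodes with a fork of two nodes at one end (D_5). Hence the type is D_5.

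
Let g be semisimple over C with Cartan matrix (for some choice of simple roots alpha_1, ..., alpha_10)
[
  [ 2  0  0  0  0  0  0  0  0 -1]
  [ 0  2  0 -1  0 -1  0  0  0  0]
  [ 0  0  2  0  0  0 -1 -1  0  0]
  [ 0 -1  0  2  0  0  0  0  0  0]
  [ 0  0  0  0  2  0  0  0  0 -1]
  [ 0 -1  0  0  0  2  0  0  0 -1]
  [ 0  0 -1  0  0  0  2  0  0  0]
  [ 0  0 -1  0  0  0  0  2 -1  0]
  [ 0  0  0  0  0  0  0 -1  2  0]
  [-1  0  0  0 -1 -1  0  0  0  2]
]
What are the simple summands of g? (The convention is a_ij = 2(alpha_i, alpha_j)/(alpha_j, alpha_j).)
A4 + D6

The diagram associated to this matrix has two connected components: the simple roots {alpha_3, alpha_7, alpha_8, alpha_9} form a chain of 4 nodes with single edges (A_4), and {alpha_1, alpha_2, alpha_4, alpha_5, alpha_6, alpha_10} form a chain of 4 nodes with a fork of two nodes at one end (D_6). A semisimple Lie algebra decomposes uniquely as the direct sum of simple ideals, one per connected component of its Dynkin diagram, so g ≅ A_4 ⊕ D_6 (dimension 24 + 66 = 90).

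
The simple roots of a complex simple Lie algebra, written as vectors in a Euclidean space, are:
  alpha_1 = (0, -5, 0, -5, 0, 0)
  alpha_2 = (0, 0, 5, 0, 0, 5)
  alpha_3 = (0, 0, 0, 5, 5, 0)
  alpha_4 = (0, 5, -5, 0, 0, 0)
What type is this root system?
A_4

Compute the Cartan integers a_ij = 2(alpha_i, alpha_j)/(alpha_j, alpha_j); the resulting 4x4 Cartan matrix is
[[2, 0, -1, -1], [0, 2, 0, -1], [-1, 0, 2, 0], [-1, -1, 0, 2]].
All simple roots have the same length, so the diagram is simply laced. The associated Dynkin diagram is a chain of 4 nodes with single edges (A_4), so the type is A_4 (the algebra sl(5)).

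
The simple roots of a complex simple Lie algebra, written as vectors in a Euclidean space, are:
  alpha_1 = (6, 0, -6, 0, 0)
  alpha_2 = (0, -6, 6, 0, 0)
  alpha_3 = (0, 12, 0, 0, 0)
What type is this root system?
C3

Compute the Cartan integers a_ij = 2(alpha_i, alpha_j)/(alpha_j, alpha_j); the resulting 3x3 Cartan matrix is
[[2, -1, 0], [-1, 2, -1], [0, -2, 2]].
The roots have two lengths (squared-length ratio 2:1); the short ones are alpha_{1,2}. The associated Dynkin diagram is a chain of 3 nodes with a double edge at one end; the terminal node there is the unique long simple root (C_3), so the type is C_3 (the algebra sp(6)).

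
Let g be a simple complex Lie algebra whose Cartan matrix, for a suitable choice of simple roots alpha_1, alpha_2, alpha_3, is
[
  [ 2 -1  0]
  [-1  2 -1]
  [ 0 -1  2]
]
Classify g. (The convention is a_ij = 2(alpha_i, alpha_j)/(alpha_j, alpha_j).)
type A_3

The matrix has rank 3 with 2's on the diagonal. Reading the off-diagonal entries as Dynkin edges (a single edge where a_ij = a_ji = -1; a double or triple edge where a_ij * a_ji = 2 or 3), the diagram is a chain of 3 nodes with single edges (A_3). One simple-root ordering that puts it in standard form is (alpha_1, alpha_2, alpha_3). So the algebra is type A_3, i.e. sl(4).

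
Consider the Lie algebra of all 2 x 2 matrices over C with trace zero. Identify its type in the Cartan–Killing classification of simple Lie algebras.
This is sl(2), which has dimension 2^2 - 1 = 3 and rank 2 - 1 = 1 (a Cartan subalgebra is the diagonal traceless matrices). In the classification of classical Lie algebras, the special linear algebra sl(n+1) has type A_n; here n = 1, so the Dynkin diagram is a chain of 1 nodes with single edges (A_1). Hence the type is A_1.

A_1 (sl(2))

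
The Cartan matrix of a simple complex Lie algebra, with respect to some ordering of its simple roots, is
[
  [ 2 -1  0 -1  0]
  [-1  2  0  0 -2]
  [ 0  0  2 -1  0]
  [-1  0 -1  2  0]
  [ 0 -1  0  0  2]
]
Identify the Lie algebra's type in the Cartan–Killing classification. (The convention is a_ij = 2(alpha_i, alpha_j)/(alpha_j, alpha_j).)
The matrix has rank 5 with 2's on the diagonal. Reading the off-diagonal entries as Dynkin edges (a single edge where a_ij = a_ji = -1; a double or triple edge where a_ij * a_ji = 2 or 3), the diagram is a chain of 5 nodes with a double edge at one end; the terminal node there is the unique short simple root (B_5). One simple-root ordering that puts it in standard form is (alpha_3, alpha_4, alpha_1, alpha_2, alpha_5). So the algebra is type B_5, i.e. so(11).

B_5 (so(11))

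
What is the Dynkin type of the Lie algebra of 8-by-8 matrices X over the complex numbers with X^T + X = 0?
D_4

This is so(8) with 8 even, which has dimension 8(8-1)/2 = 28 and rank 8/2 = 4. In the classification of classical Lie algebras, the orthogonal algebra so(2n) in an even number of variables has type D_n; here n = 4, so the Dynkin diagram is a chain of 2 nodes with a fork of two nodes at one end (D_4). Hence the type is D_4.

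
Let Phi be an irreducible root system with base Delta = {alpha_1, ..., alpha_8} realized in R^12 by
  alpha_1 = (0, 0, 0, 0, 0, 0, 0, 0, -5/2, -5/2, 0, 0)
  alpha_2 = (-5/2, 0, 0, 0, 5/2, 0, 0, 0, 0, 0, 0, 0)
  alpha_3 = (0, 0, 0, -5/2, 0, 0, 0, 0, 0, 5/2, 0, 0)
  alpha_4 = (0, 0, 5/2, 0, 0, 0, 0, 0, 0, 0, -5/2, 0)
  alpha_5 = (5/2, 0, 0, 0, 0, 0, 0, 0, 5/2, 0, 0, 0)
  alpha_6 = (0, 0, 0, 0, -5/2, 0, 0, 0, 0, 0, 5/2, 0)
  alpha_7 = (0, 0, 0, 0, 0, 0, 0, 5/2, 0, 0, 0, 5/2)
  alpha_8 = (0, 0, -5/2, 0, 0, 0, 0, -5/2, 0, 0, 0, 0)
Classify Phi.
Compute the Cartan integers a_ij = 2(alpha_i, alpha_j)/(alpha_j, alpha_j); the resulting 8x8 Cartan matrix is
[[2, 0, -1, 0, -1, 0, 0, 0], [0, 2, 0, 0, -1, -1, 0, 0], [-1, 0, 2, 0, 0, 0, 0, 0], [0, 0, 0, 2, 0, -1, 0, -1], [-1, -1, 0, 0, 2, 0, 0, 0], [0, -1, 0, -1, 0, 2, 0, 0], [0, 0, 0, 0, 0, 0, 2, -1], [0, 0, 0, -1, 0, 0, -1, 2]].
All simple roots have the same length, so the diagram is simply laced. The associated Dynkin diagram is a chain of 8 nodes with single edges (A_8), so the type is A_8 (the algebra sl(9)).

A_8 (sl(9))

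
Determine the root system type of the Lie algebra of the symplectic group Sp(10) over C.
type C_5

This is sp(10), which has dimension 10(10+1)/2 = 55 and rank 10/2 = 5. In the classification of classical Lie algebras, the symplectic algebra sp(2n) has type C_n; here n = 5, so the Dynkin diagram is a chain of 5 nodes with a double edge at one end; the terminal node there is the unique long simple root (C_5). Hence the type is C_5.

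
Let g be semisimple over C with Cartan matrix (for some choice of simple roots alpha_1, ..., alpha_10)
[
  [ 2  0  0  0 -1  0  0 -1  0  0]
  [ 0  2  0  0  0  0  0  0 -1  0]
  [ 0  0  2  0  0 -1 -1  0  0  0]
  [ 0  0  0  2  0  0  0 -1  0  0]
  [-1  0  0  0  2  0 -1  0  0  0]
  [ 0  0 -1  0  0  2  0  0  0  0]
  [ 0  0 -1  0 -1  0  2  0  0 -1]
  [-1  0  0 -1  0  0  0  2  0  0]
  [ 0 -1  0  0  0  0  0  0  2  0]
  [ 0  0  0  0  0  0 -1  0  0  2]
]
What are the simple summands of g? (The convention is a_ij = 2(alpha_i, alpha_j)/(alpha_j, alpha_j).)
type A_2 ⊕ type E_8

The diagram associated to this matrix has two connected components: the simple roots {alpha_2, alpha_9} form a chain of 2 nodes with single edges (A_2), and {alpha_1, alpha_3, alpha_4, alpha_5, alpha_6, alpha_7, alpha_8, alpha_10} form a chain of 7 nodes with one extra node attached to the third node from one end (E_8). A semisimple Lie algebra decomposes uniquely as the direct sum of simple ideals, one per connected component of its Dynkin diagram, so g ≅ A_2 ⊕ E_8 (dimension 8 + 248 = 256).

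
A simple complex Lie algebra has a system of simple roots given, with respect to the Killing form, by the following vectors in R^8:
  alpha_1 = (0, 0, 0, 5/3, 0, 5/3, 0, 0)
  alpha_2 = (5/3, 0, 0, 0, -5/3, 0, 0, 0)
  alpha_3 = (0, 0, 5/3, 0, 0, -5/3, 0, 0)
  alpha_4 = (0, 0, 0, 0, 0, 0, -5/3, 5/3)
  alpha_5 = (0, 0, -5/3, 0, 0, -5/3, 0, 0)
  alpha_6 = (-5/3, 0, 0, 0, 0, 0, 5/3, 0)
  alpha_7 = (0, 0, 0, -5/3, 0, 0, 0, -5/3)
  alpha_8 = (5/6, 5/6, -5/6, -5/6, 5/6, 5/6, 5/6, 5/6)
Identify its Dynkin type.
Compute the Cartan integers a_ij = 2(alpha_i, alpha_j)/(alpha_j, alpha_j); the resulting 8x8 Cartan matrix is
[[2, 0, -1, 0, -1, 0, -1, 0], [0, 2, 0, 0, 0, -1, 0, 0], [-1, 0, 2, 0, 0, 0, 0, -1], [0, 0, 0, 2, 0, -1, -1, 0], [-1, 0, 0, 0, 2, 0, 0, 0], [0, -1, 0, -1, 0, 2, 0, 0], [-1, 0, 0, -1, 0, 0, 2, 0], [0, 0, -1, 0, 0, 0, 0, 2]].
All simple roots have the same length, so the diagram is simply laced. The associated Dynkin diagram is a chain of 7 nodes with one extra node attached to the third node from one end (E_8), so the type is E_8.

E_8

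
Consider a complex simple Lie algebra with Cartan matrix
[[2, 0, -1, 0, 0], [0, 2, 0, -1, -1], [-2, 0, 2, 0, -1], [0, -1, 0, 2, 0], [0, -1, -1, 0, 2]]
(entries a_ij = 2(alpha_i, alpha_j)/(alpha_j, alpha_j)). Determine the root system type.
The matrix has rank 5 with 2's on the diagonal. Reading the off-diagonal entries as Dynkin edges (a single edge where a_ij = a_ji = -1; a double or triple edge where a_ij * a_ji = 2 or 3), the diagram is a chain of 5 nodes with a double edge at one end; the terminal node there is the unique short simple root (B_5). One simple-root ordering that puts it in standard form is (alpha_4, alpha_2, alpha_5, alpha_3, alpha_1). So the algebra is type B_5, i.e. so(11).

B_5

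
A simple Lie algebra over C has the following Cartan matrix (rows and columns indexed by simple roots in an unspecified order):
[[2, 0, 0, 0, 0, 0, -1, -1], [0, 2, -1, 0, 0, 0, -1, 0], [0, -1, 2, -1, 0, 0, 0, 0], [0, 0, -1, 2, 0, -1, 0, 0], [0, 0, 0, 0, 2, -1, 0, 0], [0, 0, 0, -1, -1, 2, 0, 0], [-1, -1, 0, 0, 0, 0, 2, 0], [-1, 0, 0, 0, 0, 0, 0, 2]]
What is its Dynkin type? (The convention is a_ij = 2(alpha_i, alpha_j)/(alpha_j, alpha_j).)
A8

The matrix has rank 8 with 2's on the diagonal. Reading the off-diagonal entries as Dynkin edges (a single edge where a_ij = a_ji = -1; a double or triple edge where a_ij * a_ji = 2 or 3), the diagram is a chain of 8 nodes with single edges (A_8). One simple-root ordering that puts it in standard form is (alpha_8, alpha_1, alpha_7, alpha_2, alpha_3, alpha_4, alpha_6, alpha_5). So the algebra is type A_8, i.e. sl(9).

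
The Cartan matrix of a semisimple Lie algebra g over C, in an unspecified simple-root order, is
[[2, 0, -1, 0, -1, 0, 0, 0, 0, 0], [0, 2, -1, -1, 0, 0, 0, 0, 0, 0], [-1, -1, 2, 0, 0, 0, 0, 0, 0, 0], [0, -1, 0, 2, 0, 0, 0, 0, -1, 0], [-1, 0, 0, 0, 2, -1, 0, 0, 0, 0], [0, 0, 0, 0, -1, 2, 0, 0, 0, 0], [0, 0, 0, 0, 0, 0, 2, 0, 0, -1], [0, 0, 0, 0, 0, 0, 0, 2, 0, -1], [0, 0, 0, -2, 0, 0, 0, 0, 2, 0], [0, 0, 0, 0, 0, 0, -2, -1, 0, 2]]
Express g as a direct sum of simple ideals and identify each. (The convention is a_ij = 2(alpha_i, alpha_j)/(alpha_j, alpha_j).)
B_3 + C_7

The diagram associated to this matrix has two connected components: the simple roots {alpha_7, alpha_8, alpha_10} form a chain of 3 nodes with a double edge at one end; the terminal node there is the unique short simple root (B_3), and {alpha_1, alpha_2, alpha_3, alpha_4, alpha_5, alpha_6, alpha_9} form a chain of 7 nodes with a double edge at one end; the terminal node there is the unique long simple root (C_7). A semisimple Lie algebra decomposes uniquely as the direct sum of simple ideals, one per connected component of its Dynkin diagram, so g ≅ B_3 ⊕ C_7 (dimension 21 + 105 = 126).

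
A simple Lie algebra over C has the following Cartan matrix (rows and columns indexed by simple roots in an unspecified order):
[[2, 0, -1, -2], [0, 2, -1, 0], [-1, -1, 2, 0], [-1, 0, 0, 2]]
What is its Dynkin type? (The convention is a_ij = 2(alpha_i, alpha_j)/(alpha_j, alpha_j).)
B_4 (so(9))

The matrix has rank 4 with 2's on the diagonal. Reading the off-diagonal entries as Dynkin edges (a single edge where a_ij = a_ji = -1; a double or triple edge where a_ij * a_ji = 2 or 3), the diagram is a chain of 4 nodes with a double edge at one end; the terminal node there is the unique short simple root (B_4). One simple-root ordering that puts it in standard form is (alpha_2, alpha_3, alpha_1, alpha_4). So the algebra is type B_4, i.e. so(9).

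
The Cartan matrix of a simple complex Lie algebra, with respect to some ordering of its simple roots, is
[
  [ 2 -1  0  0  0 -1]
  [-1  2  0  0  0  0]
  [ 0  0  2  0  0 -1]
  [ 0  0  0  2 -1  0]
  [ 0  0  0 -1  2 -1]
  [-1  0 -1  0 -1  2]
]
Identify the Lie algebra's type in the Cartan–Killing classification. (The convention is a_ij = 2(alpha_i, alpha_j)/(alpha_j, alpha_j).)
E_6

The matrix has rank 6 with 2's on the diagonal. Reading the off-diagonal entries as Dynkin edges (a single edge where a_ij = a_ji = -1; a double or triple edge where a_ij * a_ji = 2 or 3), the diagram is a chain of 5 nodes with one extra node attached to the third node from one end (E_6). One simple-root ordering that puts it in standard form is (alpha_2, alpha_3, alpha_1, alpha_6, alpha_5, alpha_4). So the algebra is type E_6.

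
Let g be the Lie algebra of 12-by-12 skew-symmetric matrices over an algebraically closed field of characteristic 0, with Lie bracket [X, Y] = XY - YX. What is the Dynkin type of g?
This is so(12) with 12 even, which has dimension 12(12-1)/2 = 66 and rank 12/2 = 6. In the classification of classical Lie algebras, the orthogonal algebra so(2n) in an even number of variables has type D_n; here n = 6, so the Dynkin diagram is a chain of 4 nodes with a fork of two nodes at one end (D_6). Hence the type is D_6.

D6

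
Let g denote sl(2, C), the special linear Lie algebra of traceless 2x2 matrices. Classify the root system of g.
A1

This is sl(2), which has dimension 2^2 - 1 = 3 and rank 2 - 1 = 1 (a Cartan subalgebra is the diagonal traceless matrices). In the classification of classical Lie algebras, the special linear algebra sl(n+1) has type A_n; here n = 1, so the Dynkin diagram is a chain of 1 nodes with single edges (A_1). Hence the type is A_1.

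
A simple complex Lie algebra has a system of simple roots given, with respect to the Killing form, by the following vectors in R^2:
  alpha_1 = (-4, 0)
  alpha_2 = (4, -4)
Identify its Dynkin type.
Compute the Cartan integers a_ij = 2(alpha_i, alpha_j)/(alpha_j, alpha_j); the resulting 2x2 Cartan matrix is
[[2, -1], [-2, 2]].
The roots have two lengths (squared-length ratio 2:1); the short ones are alpha_{1}. The associated Dynkin diagram is a chain of 2 nodes with a double edge at one end; the terminal node there is the unique short simple root (B_2), so the type is B_2 (the algebra so(5)).

B2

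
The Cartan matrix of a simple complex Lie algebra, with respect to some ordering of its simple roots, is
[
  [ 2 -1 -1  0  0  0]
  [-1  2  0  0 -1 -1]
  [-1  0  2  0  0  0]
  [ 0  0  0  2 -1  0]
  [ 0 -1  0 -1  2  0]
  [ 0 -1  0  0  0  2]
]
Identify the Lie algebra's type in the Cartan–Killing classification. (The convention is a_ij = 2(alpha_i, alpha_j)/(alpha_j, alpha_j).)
E_6

The matrix has rank 6 with 2's on the diagonal. Reading the off-diagonal entries as Dynkin edges (a single edge where a_ij = a_ji = -1; a double or triple edge where a_ij * a_ji = 2 or 3), the diagram is a chain of 5 nodes with one extra node attached to the third node from one end (E_6). One simple-root ordering that puts it in standard form is (alpha_3, alpha_6, alpha_1, alpha_2, alpha_5, alpha_4). So the algebra is type E_6.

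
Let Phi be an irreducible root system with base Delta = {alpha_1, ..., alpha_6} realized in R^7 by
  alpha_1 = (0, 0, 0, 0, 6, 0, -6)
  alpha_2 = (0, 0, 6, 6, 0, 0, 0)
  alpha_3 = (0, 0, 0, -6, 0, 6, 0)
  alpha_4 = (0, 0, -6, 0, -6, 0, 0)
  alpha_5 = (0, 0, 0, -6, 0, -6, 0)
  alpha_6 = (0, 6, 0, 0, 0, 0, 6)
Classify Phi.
D_6

Compute the Cartan integers a_ij = 2(alpha_i, alpha_j)/(alpha_j, alpha_j); the resulting 6x6 Cartan matrix is
[[2, 0, 0, -1, 0, -1], [0, 2, -1, -1, -1, 0], [0, -1, 2, 0, 0, 0], [-1, -1, 0, 2, 0, 0], [0, -1, 0, 0, 2, 0], [-1, 0, 0, 0, 0, 2]].
All simple roots have the same length, so the diagram is simply laced. The associated Dynkin diagram is a chain of 4 nodes with a fork of two nodes at one end (D_6), so the type is D_6 (the algebra so(12)).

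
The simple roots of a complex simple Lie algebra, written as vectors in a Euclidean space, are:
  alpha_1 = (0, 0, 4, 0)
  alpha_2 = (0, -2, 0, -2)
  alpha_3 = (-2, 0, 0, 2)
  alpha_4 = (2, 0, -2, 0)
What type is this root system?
Compute the Cartan integers a_ij = 2(alpha_i, alpha_j)/(alpha_j, alpha_j); the resulting 4x4 Cartan matrix is
[[2, 0, 0, -2], [0, 2, -1, 0], [0, -1, 2, -1], [-1, 0, -1, 2]].
The roots have two lengths (squared-length ratio 2:1); the short ones are alpha_{2,3,4}. The associated Dynkin diagram is a chain of 4 nodes with a double edge at one end; the terminal node there is the unique long simple root (C_4), so the type is C_4 (the algebra sp(8)).

C4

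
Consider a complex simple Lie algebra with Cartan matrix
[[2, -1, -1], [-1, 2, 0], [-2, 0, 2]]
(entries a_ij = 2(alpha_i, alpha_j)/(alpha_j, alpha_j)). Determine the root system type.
The matrix has rank 3 with 2's on the diagonal. Reading the off-diagonal entries as Dynkin edges (a single edge where a_ij = a_ji = -1; a double or triple edge where a_ij * a_ji = 2 or 3), the diagram is a chain of 3 nodes with a double edge at one end; the terminal node there is the unique long simple root (C_3). One simple-root ordering that puts it in standard form is (alpha_2, alpha_1, alpha_3). So the algebra is type C_3, i.e. sp(6).

C3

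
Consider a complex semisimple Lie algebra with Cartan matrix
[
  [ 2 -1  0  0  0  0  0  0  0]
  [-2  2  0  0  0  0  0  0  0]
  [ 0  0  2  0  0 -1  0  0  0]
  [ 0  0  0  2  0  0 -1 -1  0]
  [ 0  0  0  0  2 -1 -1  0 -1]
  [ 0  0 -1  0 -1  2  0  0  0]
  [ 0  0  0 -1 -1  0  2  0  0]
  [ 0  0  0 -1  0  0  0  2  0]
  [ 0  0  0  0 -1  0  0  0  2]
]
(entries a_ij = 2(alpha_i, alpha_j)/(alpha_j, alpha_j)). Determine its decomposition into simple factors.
The diagram associated to this matrix has two connected components: the simple roots {alpha_1, alpha_2} form a chain of 2 nodes with a double edge at one end; the terminal node there is the unique short simple root (B_2), and {alpha_3, alpha_4, alpha_5, alpha_6, alpha_7, alpha_8, alpha_9} form a chain of 6 nodes with one extra node attached to the third node from one end (E_7). A semisimple Lie algebra decomposes uniquely as the direct sum of simple ideals, one per connected component of its Dynkin diagram, so g ≅ B_2 ⊕ E_7 (dimension 10 + 133 = 143).

B2 ⊕ E7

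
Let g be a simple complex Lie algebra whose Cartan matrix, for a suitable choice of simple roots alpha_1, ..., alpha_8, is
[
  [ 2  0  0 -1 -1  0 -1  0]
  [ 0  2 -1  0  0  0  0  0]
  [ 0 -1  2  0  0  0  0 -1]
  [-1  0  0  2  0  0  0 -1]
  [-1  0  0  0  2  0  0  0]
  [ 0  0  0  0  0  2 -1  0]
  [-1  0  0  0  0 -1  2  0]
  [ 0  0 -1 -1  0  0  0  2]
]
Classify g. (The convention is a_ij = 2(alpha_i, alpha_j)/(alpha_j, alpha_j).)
The matrix has rank 8 with 2's on the diagonal. Reading the off-diagonal entries as Dynkin edges (a single edge where a_ij = a_ji = -1; a double or triple edge where a_ij * a_ji = 2 or 3), the diagram is a chain of 7 nodes with one extra node attached to the third node from one end (E_8). One simple-root ordering that puts it in standard form is (alpha_6, alpha_5, alpha_7, alpha_1, alpha_4, alpha_8, alpha_3, alpha_2). So the algebra is type E_8.

E_8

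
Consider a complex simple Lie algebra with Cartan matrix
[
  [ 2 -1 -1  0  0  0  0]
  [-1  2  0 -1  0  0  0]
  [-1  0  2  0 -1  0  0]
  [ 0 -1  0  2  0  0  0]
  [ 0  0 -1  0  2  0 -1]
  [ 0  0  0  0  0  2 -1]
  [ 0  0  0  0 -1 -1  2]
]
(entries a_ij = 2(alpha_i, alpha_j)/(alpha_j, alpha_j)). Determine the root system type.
A_7 (sl(8))

The matrix has rank 7 with 2's on the diagonal. Reading the off-diagonal entries as Dynkin edges (a single edge where a_ij = a_ji = -1; a double or triple edge where a_ij * a_ji = 2 or 3), the diagram is a chain of 7 nodes with single edges (A_7). One simple-root ordering that puts it in standard form is (alpha_4, alpha_2, alpha_1, alpha_3, alpha_5, alpha_7, alpha_6). So the algebra is type A_7, i.e. sl(8).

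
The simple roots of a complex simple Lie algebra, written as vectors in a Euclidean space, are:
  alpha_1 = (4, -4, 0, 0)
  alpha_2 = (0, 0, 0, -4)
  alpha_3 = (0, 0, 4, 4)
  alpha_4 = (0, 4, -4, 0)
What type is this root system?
B4

Compute the Cartan integers a_ij = 2(alpha_i, alpha_j)/(alpha_j, alpha_j); the resulting 4x4 Cartan matrix is
[[2, 0, 0, -1], [0, 2, -1, 0], [0, -2, 2, -1], [-1, 0, -1, 2]].
The roots have two lengths (squared-length ratio 2:1); the short ones are alpha_{2}. The associated Dynkin diagram is a chain of 4 nodes with a double edge at one end; the terminal node there is the unique short simple root (B_4), so the type is B_4 (the algebra so(9)).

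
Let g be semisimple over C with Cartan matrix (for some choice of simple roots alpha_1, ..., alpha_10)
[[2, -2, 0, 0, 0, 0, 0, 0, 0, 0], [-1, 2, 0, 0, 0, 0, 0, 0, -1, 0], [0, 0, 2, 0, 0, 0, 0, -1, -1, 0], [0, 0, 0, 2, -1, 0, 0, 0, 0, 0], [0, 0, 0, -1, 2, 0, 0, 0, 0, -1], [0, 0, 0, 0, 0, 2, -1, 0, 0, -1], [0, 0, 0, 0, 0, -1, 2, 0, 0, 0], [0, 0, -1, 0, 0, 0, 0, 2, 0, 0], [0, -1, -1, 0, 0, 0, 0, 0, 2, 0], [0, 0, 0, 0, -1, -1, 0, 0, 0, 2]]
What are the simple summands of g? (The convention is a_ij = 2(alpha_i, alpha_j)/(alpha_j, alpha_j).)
type A_5 + type C_5

The diagram associated to this matrix has two connected components: the simple roots {alpha_4, alpha_5, alpha_6, alpha_7, alpha_10} form a chain of 5 nodes with single edges (A_5), and {alpha_1, alpha_2, alpha_3, alpha_8, alpha_9} form a chain of 5 nodes with a double edge at one end; the terminal node there is the unique long simple root (C_5). A semisimple Lie algebra decomposes uniquely as the direct sum of simple ideals, one per connected component of its Dynkin diagram, so g ≅ A_5 ⊕ C_5 (dimension 35 + 55 = 90).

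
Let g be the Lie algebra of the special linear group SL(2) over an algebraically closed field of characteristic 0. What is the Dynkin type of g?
A_1

This is sl(2), which has dimension 2^2 - 1 = 3 and rank 2 - 1 = 1 (a Cartan subalgebra is the diagonal traceless matrices). In the classification of classical Lie algebras, the special linear algebra sl(n+1) has type A_n; here n = 1, so the Dynkin diagram is a chain of 1 nodes with single edges (A_1). Hence the type is A_1.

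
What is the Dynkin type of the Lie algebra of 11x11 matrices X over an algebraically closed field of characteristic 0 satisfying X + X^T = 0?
This is so(11) with 11 odd, which has dimension 11(11-1)/2 = 55 and rank (11-1)/2 = 5. In the classification of classical Lie algebras, the orthogonal algebra so(2n+1) in an odd number of variables has type B_n; here n = 5, so the Dynkin diagram is a chain of 5 nodes with a double edge at one end; the terminal node there is the unique short simple root (B_5). Hence the type is B_5.

B_5 (so(11))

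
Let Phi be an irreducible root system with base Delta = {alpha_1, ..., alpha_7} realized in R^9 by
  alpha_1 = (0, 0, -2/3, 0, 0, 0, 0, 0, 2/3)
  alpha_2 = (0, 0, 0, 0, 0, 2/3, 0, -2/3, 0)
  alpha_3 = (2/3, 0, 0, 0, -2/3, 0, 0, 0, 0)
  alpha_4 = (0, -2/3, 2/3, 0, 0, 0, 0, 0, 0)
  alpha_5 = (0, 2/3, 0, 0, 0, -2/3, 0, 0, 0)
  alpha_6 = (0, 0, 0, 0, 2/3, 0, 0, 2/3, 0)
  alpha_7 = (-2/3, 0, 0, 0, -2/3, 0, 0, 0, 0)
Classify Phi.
type D_7

Compute the Cartan integers a_ij = 2(alpha_i, alpha_j)/(alpha_j, alpha_j); the resulting 7x7 Cartan matrix is
[[2, 0, 0, -1, 0, 0, 0], [0, 2, 0, 0, -1, -1, 0], [0, 0, 2, 0, 0, -1, 0], [-1, 0, 0, 2, -1, 0, 0], [0, -1, 0, -1, 2, 0, 0], [0, -1, -1, 0, 0, 2, -1], [0, 0, 0, 0, 0, -1, 2]].
All simple roots have the same length, so the diagram is simply laced. The associated Dynkin diagram is a chain of 5 nodes with a fork of two nodes at one end (D_7), so the type is D_7 (the algebra so(14)).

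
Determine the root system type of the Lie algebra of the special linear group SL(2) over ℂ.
A_1 (sl(2))

This is sl(2), which has dimension 2^2 - 1 = 3 and rank 2 - 1 = 1 (a Cartan subalgebra is the diagonal traceless matrices). In the classification of classical Lie algebras, the special linear algebra sl(n+1) has type A_n; here n = 1, so the Dynkin diagram is a chain of 1 nodes with single edges (A_1). Hence the type is A_1.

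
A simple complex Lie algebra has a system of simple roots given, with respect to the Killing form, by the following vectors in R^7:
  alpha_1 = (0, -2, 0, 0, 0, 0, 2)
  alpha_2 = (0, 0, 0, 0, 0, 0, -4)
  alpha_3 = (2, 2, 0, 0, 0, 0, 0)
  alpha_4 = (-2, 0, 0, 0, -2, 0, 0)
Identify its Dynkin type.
C4

Compute the Cartan integers a_ij = 2(alpha_i, alpha_j)/(alpha_j, alpha_j); the resulting 4x4 Cartan matrix is
[[2, -1, -1, 0], [-2, 2, 0, 0], [-1, 0, 2, -1], [0, 0, -1, 2]].
The roots have two lengths (squared-length ratio 2:1); the short ones are alpha_{1,3,4}. The associated Dynkin diagram is a chain of 4 nodes with a double edge at one end; the terminal node there is the unique long simple root (C_4), so the type is C_4 (the algebra sp(8)).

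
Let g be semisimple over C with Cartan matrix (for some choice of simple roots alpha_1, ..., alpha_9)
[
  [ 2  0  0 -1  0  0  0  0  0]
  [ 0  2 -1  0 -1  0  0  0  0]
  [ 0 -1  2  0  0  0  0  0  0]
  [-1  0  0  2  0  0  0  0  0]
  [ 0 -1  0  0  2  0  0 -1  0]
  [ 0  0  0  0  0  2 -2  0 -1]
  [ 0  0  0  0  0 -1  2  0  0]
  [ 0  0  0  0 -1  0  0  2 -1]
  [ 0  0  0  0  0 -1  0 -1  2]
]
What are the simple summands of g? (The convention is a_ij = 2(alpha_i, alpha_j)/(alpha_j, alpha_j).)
The diagram associated to this matrix has two connected components: the simple roots {alpha_1, alpha_4} form a chain of 2 nodes with single edges (A_2), and {alpha_2, alpha_3, alpha_5, alpha_6, alpha_7, alpha_8, alpha_9} form a chain of 7 nodes with a double edge at one end; the terminal node there is the unique short simple root (B_7). A semisimple Lie algebra decomposes uniquely as the direct sum of simple ideals, one per connected component of its Dynkin diagram, so g ≅ A_2 ⊕ B_7 (dimension 8 + 105 = 113).

A2 + B7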